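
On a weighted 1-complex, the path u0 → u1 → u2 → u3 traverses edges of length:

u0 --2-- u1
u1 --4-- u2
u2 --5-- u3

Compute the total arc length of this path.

Arc length = 2 + 4 + 5 = 11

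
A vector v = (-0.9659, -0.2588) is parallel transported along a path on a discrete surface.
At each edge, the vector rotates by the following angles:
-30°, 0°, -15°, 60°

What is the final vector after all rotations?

Total rotation: (-30°) + 0° + (-15°) + 60° = 15°. Final vector: (-0.8660, -0.5000)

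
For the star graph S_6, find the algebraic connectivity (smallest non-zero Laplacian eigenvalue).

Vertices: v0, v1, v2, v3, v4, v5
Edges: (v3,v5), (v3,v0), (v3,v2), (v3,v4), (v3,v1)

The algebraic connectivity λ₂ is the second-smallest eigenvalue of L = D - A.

The star S_6 is the complete bipartite graph K_{1,5} (one hub of degree 5, 5 leaves of degree 1). The Laplacian spectrum of K_{p,q} is 0, p (multiplicity q−1), q (multiplicity p−1), p+q. With p = 1, q = 5: 0 once, 1 with multiplicity 4, and 6 once. (Check: trace L = sum of degrees = 10 = 4·1 + 6.)
Laplacian eigenvalues: [0.0, 1.0, 1.0, 1.0, 1.0, 6.0]. Algebraic connectivity (smallest non-zero eigenvalue) = 1.0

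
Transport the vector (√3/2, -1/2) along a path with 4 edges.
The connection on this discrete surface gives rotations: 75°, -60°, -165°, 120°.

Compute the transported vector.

Total rotation: 75° + (-60°) + (-165°) + 120° = -30°. Final vector: (0.5000, -0.8660)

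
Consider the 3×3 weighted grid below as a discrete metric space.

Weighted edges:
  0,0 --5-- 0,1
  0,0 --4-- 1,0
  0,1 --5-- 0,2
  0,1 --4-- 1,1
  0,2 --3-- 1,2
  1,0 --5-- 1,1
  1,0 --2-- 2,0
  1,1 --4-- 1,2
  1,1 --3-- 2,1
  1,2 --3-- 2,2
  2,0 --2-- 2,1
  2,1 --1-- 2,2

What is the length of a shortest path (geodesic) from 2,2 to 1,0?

Shortest path: 2,2 → 2,1 → 2,0 → 1,0, total weight = 5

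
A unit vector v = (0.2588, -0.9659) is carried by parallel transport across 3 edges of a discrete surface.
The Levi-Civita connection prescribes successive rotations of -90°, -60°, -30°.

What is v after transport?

Total rotation: (-90°) + (-60°) + (-30°) = -180° ≡ 180° (mod 360°). Final vector: (-0.2588, 0.9659)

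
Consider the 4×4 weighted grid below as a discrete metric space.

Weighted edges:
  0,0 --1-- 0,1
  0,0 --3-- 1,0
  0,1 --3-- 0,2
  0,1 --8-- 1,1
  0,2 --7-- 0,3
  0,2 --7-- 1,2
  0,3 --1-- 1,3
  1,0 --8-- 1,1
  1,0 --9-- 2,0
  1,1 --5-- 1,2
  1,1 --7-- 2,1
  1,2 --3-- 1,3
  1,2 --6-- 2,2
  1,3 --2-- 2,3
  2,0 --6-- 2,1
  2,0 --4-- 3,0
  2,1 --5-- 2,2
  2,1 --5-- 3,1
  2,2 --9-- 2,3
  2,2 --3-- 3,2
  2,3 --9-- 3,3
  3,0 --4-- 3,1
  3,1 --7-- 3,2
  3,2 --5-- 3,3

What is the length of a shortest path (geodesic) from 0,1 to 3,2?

Shortest path: 0,1 → 0,2 → 1,2 → 2,2 → 3,2, total weight = 19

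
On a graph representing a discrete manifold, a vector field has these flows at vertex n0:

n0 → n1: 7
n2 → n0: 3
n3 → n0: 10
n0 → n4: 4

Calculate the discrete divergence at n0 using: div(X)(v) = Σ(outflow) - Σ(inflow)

Divergence = sum of outgoing flows = 7 + (-3) + (-10) + 4 = -2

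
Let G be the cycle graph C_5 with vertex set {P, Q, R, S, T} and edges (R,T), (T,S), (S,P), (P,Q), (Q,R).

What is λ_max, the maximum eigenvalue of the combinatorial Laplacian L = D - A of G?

The cycle graph C_n has Laplacian eigenvalues λ_k = 2 − 2cos(2πk/n), k = 0, 1, …, n−1. Here n = 5:
k=0: 2 − 2cos(0) = 0.0; k=1: 2 − 2cos(2π/5) = 1.382; k=2: 2 − 2cos(4π/5) = 3.618; k=3: 2 − 2cos(6π/5) = 3.618; k=4: 2 − 2cos(8π/5) = 1.382.
Laplacian eigenvalues: [0.0, 1.382, 1.382, 3.618, 3.618]. Largest eigenvalue (spectral radius) = 3.618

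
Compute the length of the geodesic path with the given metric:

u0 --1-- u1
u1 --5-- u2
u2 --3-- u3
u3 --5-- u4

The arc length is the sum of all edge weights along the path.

Arc length = 1 + 5 + 3 + 5 = 14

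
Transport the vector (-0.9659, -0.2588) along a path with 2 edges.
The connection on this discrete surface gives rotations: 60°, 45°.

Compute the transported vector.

Total rotation: 60° + 45° = 105°. Final vector: (0.5000, -0.8660)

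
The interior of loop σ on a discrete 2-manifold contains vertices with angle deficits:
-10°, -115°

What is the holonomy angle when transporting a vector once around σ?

Holonomy = total enclosed curvature = (-10°) + (-115°) = -125°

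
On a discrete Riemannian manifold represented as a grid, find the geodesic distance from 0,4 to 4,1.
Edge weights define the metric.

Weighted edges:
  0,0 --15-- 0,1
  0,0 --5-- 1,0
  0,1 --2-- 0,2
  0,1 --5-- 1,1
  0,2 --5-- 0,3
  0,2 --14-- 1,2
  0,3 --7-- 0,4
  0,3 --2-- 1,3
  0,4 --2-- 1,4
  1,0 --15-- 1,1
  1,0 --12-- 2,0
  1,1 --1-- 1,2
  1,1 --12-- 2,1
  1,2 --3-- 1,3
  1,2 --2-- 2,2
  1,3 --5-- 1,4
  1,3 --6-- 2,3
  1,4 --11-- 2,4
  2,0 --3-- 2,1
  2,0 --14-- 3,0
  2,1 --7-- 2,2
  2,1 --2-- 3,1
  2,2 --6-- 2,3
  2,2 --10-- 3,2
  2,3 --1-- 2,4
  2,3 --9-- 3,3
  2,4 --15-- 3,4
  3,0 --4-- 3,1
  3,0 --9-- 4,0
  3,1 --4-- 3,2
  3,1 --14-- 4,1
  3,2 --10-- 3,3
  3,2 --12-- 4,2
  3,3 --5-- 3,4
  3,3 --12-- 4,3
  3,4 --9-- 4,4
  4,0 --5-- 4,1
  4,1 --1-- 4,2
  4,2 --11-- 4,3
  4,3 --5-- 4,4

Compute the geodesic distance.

Shortest path: 0,4 → 1,4 → 1,3 → 1,2 → 2,2 → 2,1 → 3,1 → 4,1, total weight = 35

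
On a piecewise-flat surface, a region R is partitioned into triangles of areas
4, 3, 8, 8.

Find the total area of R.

4 + 3 + 8 + 8 = 23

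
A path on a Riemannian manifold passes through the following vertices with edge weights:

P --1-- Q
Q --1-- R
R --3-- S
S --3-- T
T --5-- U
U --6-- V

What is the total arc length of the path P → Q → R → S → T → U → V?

Arc length = 1 + 1 + 3 + 3 + 5 + 6 = 19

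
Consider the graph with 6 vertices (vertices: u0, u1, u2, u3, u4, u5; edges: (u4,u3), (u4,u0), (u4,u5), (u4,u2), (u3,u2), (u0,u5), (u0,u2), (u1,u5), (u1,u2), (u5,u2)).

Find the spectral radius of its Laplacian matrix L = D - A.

Degrees: deg(u0) = 3, deg(u1) = 2, deg(u2) = 5, deg(u3) = 2, deg(u4) = 4, deg(u5) = 4.
L = D − A with rows/columns ordered (u0, u1, u2, u3, u4, u5):
  [ 3,  0, -1,  0, -1, -1]
  [ 0,  2, -1,  0,  0, -1]
  [-1, -1,  5, -1, -1, -1]
  [ 0,  0, -1,  2, -1,  0]
  [-1,  0, -1, -1,  4, -1]
  [-1, -1, -1,  0, -1,  4]
Characteristic polynomial: det(λI − L) = λ(λ² − 7λ + 9)(λ² − 7λ + 11)(λ − 6).
Roots: λ = 0; (λ² − 7λ + 9) = 0 ⇒ λ = (7 ± √13)/2 ≈ 1.6972, 5.3028; (λ² − 7λ + 11) = 0 ⇒ λ = (7 ± √5)/2 ≈ 2.382, 4.618; (λ − 6) = 0 ⇒ λ = 6.
(Check: the roots sum (with multiplicity) to 20, matching trace L = Σdeg = 2·10 = 20.)
Laplacian eigenvalues: [0.0, 1.6972, 2.382, 4.618, 5.3028, 6.0]. Largest eigenvalue (spectral radius) = 6.0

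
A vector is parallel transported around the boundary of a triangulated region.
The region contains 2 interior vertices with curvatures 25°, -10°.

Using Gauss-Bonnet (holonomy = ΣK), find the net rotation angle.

Holonomy = total enclosed curvature = 25° + (-10°) = 15°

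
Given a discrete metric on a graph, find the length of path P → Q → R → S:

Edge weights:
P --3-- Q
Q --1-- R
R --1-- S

Arc length = 3 + 1 + 1 = 5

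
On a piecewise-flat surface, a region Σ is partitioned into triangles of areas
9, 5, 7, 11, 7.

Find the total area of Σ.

9 + 5 + 7 + 11 + 7 = 39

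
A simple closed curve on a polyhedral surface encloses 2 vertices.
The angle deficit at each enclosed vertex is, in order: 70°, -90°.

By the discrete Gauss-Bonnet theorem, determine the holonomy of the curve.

Holonomy = total enclosed curvature = 70° + (-90°) = -20°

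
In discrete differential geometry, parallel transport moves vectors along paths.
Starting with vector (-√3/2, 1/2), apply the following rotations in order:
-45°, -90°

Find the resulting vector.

Total rotation: (-45°) + (-90°) = -135°. Final vector: (0.9659, 0.2588)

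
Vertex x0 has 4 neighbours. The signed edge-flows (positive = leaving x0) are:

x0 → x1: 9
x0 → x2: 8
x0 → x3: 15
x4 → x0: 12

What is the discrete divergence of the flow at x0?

Divergence = sum of outgoing flows = 9 + 8 + 15 + (-12) = 20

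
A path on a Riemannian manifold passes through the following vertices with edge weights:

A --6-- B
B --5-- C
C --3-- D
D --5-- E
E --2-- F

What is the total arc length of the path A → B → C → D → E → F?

Arc length = 6 + 5 + 3 + 5 + 2 = 21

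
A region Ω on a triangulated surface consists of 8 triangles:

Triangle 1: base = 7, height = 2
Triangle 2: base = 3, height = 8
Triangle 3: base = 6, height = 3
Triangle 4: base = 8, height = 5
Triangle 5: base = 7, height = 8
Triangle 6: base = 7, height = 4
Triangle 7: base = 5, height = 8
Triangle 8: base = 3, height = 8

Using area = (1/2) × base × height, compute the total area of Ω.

(1/2)×7×2 + (1/2)×3×8 + (1/2)×6×3 + (1/2)×8×5 + (1/2)×7×8 + (1/2)×7×4 + (1/2)×5×8 + (1/2)×3×8 = 122.0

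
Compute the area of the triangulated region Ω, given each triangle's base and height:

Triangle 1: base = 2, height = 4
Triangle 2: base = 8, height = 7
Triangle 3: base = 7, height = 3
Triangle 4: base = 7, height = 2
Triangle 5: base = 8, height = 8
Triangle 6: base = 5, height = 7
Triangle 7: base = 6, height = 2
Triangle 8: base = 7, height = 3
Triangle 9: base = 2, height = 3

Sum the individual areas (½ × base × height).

(1/2)×2×4 + (1/2)×8×7 + (1/2)×7×3 + (1/2)×7×2 + (1/2)×8×8 + (1/2)×5×7 + (1/2)×6×2 + (1/2)×7×3 + (1/2)×2×3 = 118.5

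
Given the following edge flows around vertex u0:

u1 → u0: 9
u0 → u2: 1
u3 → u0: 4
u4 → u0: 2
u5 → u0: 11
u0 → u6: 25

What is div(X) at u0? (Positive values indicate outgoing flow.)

Divergence = sum of outgoing flows = (-9) + 1 + (-4) + (-2) + (-11) + 25 = 0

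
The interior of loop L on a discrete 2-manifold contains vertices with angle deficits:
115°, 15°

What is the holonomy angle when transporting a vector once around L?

Holonomy = total enclosed curvature = 115° + 15° = 130°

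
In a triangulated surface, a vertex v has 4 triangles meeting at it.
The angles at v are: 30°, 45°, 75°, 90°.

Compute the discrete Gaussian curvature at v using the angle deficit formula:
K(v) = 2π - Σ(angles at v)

Sum of angles = 240°. K = 360° - 240° = 120°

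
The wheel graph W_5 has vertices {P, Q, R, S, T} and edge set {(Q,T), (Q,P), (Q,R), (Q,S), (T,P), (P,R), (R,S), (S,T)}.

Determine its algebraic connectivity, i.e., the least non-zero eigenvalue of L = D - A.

The wheel W_5 is the join K_1 ∨ C_4 (a hub joined to every vertex of a cycle of length 4). For a join G ∨ H (G on p vertices, H on q vertices) the Laplacian spectrum is 0, p+q, the eigenvalues of L(G) other than one 0 each shifted by +q, and the eigenvalues of L(H) other than one 0 each shifted by +p. With G = K_1 (p = 1, nothing left after dropping its 0) and H = C_4 (q = 4, eigenvalues 2 − 2cos(2πk/4), k = 0, …, 3; drop k = 0), the spectrum of W_5 is 0, 5, and 1 + (2 − 2cos(2πk/4)) = 3 − 2cos(2πk/4) for k = 1, …, 3:
k=1: 3 − 2cos(π/2) = 3.0; k=2: 3 − 2cos(π) = 5.0; k=3: 3 − 2cos(3π/2) = 3.0.
Laplacian eigenvalues: [0.0, 3.0, 3.0, 5.0, 5.0]. Algebraic connectivity (smallest non-zero eigenvalue) = 3.0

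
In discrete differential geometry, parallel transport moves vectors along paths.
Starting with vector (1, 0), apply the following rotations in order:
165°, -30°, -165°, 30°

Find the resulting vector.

Total rotation: 165° + (-30°) + (-165°) + 30° = 0°. Final vector: (1, 0)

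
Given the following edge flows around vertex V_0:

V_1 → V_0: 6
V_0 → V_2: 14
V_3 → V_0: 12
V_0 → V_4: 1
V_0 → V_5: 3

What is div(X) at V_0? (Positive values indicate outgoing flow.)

Divergence = sum of outgoing flows = (-6) + 14 + (-12) + 1 + 3 = 0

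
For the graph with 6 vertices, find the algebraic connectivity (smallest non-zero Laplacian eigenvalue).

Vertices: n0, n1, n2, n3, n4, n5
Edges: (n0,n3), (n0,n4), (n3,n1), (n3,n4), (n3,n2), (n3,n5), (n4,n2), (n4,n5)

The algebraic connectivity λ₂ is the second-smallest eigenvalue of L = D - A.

Degrees: deg(n0) = 2, deg(n1) = 1, deg(n2) = 2, deg(n3) = 5, deg(n4) = 4, deg(n5) = 2.
L = D − A with rows/columns ordered (n0, n1, n2, n3, n4, n5):
  [ 2,  0,  0, -1, -1,  0]
  [ 0,  1,  0, -1,  0,  0]
  [ 0,  0,  2, -1, -1,  0]
  [-1, -1, -1,  5, -1, -1]
  [-1,  0, -1, -1,  4, -1]
  [ 0,  0,  0, -1, -1,  2]
Characteristic polynomial: det(λI − L) = λ(λ − 1)(λ − 2)²(λ − 5)(λ − 6).
Roots: λ = 0; (λ − 1) = 0 ⇒ λ = 1; (λ − 2) = 0 ⇒ λ = 2 (multiplicity 2); (λ − 5) = 0 ⇒ λ = 5; (λ − 6) = 0 ⇒ λ = 6.
(Check: the roots sum (with multiplicity) to 16, matching trace L = Σdeg = 2·8 = 16.)
Laplacian eigenvalues: [0.0, 1.0, 2.0, 2.0, 5.0, 6.0]. Algebraic connectivity (smallest non-zero eigenvalue) = 1.0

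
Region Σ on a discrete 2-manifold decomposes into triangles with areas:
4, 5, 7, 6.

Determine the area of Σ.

4 + 5 + 7 + 6 = 22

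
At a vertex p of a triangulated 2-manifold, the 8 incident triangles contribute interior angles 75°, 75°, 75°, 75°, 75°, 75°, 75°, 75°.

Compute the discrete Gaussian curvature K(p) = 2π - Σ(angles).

Sum of angles = 600°. K = 360° - 600° = -240° = -4π/3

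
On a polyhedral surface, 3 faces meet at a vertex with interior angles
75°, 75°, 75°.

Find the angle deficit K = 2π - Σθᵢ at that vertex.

Sum of angles = 225°. K = 360° - 225° = 135°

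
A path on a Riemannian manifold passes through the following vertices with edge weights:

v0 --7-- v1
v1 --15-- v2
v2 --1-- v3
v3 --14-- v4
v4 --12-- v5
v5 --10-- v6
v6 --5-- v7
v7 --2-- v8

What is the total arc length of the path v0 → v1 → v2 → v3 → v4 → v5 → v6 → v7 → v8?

Arc length = 7 + 15 + 1 + 14 + 12 + 10 + 5 + 2 = 66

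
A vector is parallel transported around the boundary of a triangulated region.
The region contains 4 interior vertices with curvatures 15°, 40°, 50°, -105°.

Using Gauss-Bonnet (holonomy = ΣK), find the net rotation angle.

Holonomy = total enclosed curvature = 15° + 40° + 50° + (-105°) = 0°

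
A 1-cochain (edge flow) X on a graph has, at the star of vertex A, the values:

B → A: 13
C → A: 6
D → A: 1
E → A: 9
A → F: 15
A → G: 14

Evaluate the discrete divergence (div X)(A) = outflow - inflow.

Divergence = sum of outgoing flows = (-13) + (-6) + (-1) + (-9) + 15 + 14 = 0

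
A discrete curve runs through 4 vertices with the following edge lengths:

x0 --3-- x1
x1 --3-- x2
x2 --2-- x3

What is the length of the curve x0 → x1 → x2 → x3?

Arc length = 3 + 3 + 2 = 8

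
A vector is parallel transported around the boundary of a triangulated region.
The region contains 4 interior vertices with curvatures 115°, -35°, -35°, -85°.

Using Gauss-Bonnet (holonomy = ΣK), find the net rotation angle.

Holonomy = total enclosed curvature = 115° + (-35°) + (-35°) + (-85°) = -40°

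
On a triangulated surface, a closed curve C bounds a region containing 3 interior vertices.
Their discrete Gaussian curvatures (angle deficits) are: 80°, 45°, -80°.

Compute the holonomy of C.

Holonomy = total enclosed curvature = 80° + 45° + (-80°) = 45°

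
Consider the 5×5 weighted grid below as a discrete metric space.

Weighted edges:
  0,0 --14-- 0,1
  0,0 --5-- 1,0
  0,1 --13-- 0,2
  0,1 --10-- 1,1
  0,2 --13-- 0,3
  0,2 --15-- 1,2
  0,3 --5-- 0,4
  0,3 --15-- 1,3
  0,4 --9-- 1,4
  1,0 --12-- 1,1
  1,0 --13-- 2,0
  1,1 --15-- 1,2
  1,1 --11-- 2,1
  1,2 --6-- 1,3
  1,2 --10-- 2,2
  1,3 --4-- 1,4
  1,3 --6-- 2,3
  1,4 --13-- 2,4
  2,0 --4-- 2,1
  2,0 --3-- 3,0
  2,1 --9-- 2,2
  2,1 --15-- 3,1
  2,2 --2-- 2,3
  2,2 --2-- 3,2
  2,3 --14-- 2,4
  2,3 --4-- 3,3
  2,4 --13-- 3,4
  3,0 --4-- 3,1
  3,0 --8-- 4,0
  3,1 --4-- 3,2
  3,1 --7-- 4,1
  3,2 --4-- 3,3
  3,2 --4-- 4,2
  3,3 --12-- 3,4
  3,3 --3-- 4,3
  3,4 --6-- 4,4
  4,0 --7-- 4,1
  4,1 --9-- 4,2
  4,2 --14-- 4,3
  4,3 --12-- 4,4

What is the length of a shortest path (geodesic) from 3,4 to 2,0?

Shortest path: 3,4 → 3,3 → 3,2 → 3,1 → 3,0 → 2,0, total weight = 27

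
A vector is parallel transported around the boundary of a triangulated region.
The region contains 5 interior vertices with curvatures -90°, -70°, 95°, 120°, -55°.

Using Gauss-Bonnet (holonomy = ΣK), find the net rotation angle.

Holonomy = total enclosed curvature = (-90°) + (-70°) + 95° + 120° + (-55°) = 0°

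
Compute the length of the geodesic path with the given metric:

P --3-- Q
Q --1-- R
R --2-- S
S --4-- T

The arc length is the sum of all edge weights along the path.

Arc length = 3 + 1 + 2 + 4 = 10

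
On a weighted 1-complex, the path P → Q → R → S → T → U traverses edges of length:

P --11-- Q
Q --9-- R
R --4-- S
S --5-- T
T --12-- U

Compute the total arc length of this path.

Arc length = 11 + 9 + 4 + 5 + 12 = 41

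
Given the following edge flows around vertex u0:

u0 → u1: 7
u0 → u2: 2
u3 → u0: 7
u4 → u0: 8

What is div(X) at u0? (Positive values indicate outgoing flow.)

Divergence = sum of outgoing flows = 7 + 2 + (-7) + (-8) = -6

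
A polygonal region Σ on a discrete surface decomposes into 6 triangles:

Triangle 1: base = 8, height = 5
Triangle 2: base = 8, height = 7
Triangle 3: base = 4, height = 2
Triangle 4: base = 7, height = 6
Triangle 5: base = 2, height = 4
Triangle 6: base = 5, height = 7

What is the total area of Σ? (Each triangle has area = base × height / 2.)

(1/2)×8×5 + (1/2)×8×7 + (1/2)×4×2 + (1/2)×7×6 + (1/2)×2×4 + (1/2)×5×7 = 94.5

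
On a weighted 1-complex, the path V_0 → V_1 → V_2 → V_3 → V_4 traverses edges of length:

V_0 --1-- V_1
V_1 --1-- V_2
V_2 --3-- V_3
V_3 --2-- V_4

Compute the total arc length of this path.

Arc length = 1 + 1 + 3 + 2 = 7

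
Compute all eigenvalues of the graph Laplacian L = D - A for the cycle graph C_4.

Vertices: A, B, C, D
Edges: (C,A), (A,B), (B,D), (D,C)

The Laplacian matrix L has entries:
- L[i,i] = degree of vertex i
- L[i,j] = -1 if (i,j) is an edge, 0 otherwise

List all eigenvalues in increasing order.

The cycle graph C_n has Laplacian eigenvalues λ_k = 2 − 2cos(2πk/n), k = 0, 1, …, n−1. Here n = 4:
k=0: 2 − 2cos(0) = 0.0; k=1: 2 − 2cos(π/2) = 2.0; k=2: 2 − 2cos(π) = 4.0; k=3: 2 − 2cos(3π/2) = 2.0.
Laplacian eigenvalues (increasing order): [0.0, 2.0, 2.0, 4.0]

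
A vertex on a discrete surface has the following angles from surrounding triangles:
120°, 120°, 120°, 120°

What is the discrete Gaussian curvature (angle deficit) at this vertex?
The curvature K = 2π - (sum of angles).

Sum of angles = 480°. K = 360° - 480° = -120° = -2π/3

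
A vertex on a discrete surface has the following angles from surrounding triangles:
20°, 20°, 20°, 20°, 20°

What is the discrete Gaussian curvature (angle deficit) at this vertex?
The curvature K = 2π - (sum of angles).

Sum of angles = 100°. K = 360° - 100° = 260° = 13π/9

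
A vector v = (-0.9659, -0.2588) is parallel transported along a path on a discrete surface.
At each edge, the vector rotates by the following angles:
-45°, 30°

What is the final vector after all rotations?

Total rotation: (-45°) + 30° = -15°. Final vector: (-1, 0)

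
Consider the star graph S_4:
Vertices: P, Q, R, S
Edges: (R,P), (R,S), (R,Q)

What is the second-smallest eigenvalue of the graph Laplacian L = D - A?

The star S_4 is the complete bipartite graph K_{1,3} (one hub of degree 3, 3 leaves of degree 1). The Laplacian spectrum of K_{p,q} is 0, p (multiplicity q−1), q (multiplicity p−1), p+q. With p = 1, q = 3: 0 once, 1 with multiplicity 2, and 4 once. (Check: trace L = sum of degrees = 6 = 2·1 + 4.)
Laplacian eigenvalues: [0.0, 1.0, 1.0, 4.0]. Algebraic connectivity (smallest non-zero eigenvalue) = 1.0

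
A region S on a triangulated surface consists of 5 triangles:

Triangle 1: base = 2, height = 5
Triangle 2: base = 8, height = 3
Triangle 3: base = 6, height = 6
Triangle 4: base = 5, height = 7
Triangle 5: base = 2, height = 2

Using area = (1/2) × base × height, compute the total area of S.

(1/2)×2×5 + (1/2)×8×3 + (1/2)×6×6 + (1/2)×5×7 + (1/2)×2×2 = 54.5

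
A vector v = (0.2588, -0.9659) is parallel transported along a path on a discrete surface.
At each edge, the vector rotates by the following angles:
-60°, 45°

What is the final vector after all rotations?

Total rotation: (-60°) + 45° = -15°. Final vector: (0, -1)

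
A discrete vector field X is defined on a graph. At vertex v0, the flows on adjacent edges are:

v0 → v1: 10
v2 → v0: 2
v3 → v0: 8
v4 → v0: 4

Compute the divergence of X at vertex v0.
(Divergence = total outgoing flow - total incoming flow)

Divergence = sum of outgoing flows = 10 + (-2) + (-8) + (-4) = -4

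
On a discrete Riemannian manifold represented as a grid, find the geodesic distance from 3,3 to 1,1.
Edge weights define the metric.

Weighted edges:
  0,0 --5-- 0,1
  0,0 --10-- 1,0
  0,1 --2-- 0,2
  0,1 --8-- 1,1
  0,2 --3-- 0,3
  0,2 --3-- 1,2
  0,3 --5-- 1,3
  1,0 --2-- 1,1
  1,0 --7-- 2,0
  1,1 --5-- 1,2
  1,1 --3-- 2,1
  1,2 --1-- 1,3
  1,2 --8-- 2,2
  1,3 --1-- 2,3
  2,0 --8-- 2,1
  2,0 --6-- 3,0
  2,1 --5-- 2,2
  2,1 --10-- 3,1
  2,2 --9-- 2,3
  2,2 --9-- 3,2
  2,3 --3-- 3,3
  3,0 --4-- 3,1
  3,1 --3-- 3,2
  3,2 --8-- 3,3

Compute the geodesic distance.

Shortest path: 3,3 → 2,3 → 1,3 → 1,2 → 1,1, total weight = 10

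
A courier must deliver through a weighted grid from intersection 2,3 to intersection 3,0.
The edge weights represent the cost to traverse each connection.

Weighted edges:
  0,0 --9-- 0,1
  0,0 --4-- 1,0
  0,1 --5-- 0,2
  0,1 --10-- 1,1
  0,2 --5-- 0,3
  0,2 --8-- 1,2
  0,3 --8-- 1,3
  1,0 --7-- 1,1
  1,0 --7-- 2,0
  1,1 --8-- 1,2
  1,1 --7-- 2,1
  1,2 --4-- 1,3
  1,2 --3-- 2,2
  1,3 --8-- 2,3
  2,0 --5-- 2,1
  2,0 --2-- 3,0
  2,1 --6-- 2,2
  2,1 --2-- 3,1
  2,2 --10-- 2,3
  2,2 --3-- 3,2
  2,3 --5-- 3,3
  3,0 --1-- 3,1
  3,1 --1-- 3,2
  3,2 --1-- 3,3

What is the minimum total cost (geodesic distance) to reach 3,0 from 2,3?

Shortest path: 2,3 → 3,3 → 3,2 → 3,1 → 3,0, total weight = 8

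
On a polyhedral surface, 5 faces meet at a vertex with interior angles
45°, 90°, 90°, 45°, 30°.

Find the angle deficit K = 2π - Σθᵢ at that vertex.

Sum of angles = 300°. K = 360° - 300° = 60°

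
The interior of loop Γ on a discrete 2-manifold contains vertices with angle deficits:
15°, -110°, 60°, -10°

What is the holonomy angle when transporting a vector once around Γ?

Holonomy = total enclosed curvature = 15° + (-110°) + 60° + (-10°) = -45°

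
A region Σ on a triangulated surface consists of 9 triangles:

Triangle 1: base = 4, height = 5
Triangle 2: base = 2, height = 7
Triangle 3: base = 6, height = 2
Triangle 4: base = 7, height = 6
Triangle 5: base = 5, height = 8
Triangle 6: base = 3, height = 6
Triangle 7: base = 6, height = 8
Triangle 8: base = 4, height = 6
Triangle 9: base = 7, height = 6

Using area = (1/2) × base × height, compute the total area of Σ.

(1/2)×4×5 + (1/2)×2×7 + (1/2)×6×2 + (1/2)×7×6 + (1/2)×5×8 + (1/2)×3×6 + (1/2)×6×8 + (1/2)×4×6 + (1/2)×7×6 = 130.0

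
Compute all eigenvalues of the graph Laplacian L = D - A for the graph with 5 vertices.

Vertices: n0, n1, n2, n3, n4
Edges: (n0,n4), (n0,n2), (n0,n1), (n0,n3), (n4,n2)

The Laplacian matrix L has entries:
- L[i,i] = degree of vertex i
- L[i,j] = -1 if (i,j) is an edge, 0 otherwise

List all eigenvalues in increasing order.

Degrees: deg(n0) = 4, deg(n1) = 1, deg(n2) = 2, deg(n3) = 1, deg(n4) = 2.
L = D − A with rows/columns ordered (n0, n1, n2, n3, n4):
  [ 4, -1, -1, -1, -1]
  [-1,  1,  0,  0,  0]
  [-1,  0,  2,  0, -1]
  [-1,  0,  0,  1,  0]
  [-1,  0, -1,  0,  2]
Characteristic polynomial: det(λI − L) = λ(λ − 1)²(λ − 3)(λ − 5).
Roots: λ = 0; (λ − 1) = 0 ⇒ λ = 1 (multiplicity 2); (λ − 3) = 0 ⇒ λ = 3; (λ − 5) = 0 ⇒ λ = 5.
(Check: the roots sum (with multiplicity) to 10, matching trace L = Σdeg = 2·5 = 10.)
Laplacian eigenvalues (increasing order): [0.0, 1.0, 1.0, 3.0, 5.0]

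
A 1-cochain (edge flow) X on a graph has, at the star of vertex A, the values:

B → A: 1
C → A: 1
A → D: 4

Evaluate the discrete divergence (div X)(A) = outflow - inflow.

Divergence = sum of outgoing flows = (-1) + (-1) + 4 = 2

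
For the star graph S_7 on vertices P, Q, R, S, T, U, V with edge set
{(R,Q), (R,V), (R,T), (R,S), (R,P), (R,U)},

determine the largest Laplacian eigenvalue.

The star S_7 is the complete bipartite graph K_{1,6} (one hub of degree 6, 6 leaves of degree 1). The Laplacian spectrum of K_{p,q} is 0, p (multiplicity q−1), q (multiplicity p−1), p+q. With p = 1, q = 6: 0 once, 1 with multiplicity 5, and 7 once. (Check: trace L = sum of degrees = 12 = 5·1 + 7.)
Laplacian eigenvalues: [0.0, 1.0, 1.0, 1.0, 1.0, 1.0, 7.0]. Largest eigenvalue (spectral radius) = 7.0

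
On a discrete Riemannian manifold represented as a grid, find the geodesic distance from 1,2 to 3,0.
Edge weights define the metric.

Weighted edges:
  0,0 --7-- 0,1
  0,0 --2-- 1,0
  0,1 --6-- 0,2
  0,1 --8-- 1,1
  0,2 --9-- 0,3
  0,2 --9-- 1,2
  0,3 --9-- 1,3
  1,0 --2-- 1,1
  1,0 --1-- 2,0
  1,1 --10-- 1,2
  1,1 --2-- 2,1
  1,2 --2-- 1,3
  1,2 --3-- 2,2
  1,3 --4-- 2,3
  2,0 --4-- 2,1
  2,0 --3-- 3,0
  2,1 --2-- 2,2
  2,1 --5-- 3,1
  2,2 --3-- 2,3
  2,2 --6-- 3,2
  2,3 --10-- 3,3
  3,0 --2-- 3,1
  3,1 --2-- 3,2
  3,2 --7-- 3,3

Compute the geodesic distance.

Shortest path: 1,2 → 2,2 → 2,1 → 2,0 → 3,0, total weight = 12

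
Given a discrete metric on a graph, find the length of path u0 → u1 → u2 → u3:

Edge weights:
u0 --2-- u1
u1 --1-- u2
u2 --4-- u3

Arc length = 2 + 1 + 4 = 7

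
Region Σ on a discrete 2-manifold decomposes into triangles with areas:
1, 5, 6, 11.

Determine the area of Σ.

1 + 5 + 6 + 11 = 23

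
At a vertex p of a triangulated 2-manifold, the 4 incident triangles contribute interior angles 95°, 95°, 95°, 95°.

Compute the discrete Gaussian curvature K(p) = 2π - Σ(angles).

Sum of angles = 380°. K = 360° - 380° = -20°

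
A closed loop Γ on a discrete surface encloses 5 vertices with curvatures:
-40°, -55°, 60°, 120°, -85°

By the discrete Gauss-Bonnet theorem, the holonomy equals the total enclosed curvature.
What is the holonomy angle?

Holonomy = total enclosed curvature = (-40°) + (-55°) + 60° + 120° + (-85°) = 0°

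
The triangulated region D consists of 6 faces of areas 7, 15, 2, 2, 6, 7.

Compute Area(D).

7 + 15 + 2 + 2 + 6 + 7 = 39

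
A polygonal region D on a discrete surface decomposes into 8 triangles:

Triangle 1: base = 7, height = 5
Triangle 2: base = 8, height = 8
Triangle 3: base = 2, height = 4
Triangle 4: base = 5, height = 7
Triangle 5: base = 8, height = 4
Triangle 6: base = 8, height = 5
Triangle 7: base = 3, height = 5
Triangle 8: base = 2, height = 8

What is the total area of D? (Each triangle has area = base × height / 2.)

(1/2)×7×5 + (1/2)×8×8 + (1/2)×2×4 + (1/2)×5×7 + (1/2)×8×4 + (1/2)×8×5 + (1/2)×3×5 + (1/2)×2×8 = 122.5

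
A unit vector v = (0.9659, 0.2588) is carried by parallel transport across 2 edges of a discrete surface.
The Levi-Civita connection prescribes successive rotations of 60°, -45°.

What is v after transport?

Total rotation: 60° + (-45°) = 15°. Final vector: (0.8660, 0.5000)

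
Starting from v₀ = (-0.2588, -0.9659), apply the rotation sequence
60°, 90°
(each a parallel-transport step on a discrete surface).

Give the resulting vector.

Total rotation: 60° + 90° = 150°. Final vector: (0.7071, 0.7071)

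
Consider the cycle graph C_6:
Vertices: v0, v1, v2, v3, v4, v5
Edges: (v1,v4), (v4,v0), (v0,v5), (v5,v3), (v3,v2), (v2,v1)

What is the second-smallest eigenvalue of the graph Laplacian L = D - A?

The cycle graph C_n has Laplacian eigenvalues λ_k = 2 − 2cos(2πk/n), k = 0, 1, …, n−1. Here n = 6:
k=0: 2 − 2cos(0) = 0.0; k=1: 2 − 2cos(π/3) = 1.0; k=2: 2 − 2cos(2π/3) = 3.0; k=3: 2 − 2cos(π) = 4.0; k=4: 2 − 2cos(4π/3) = 3.0; k=5: 2 − 2cos(5π/3) = 1.0.
Laplacian eigenvalues: [0.0, 1.0, 1.0, 3.0, 3.0, 4.0]. Algebraic connectivity (smallest non-zero eigenvalue) = 1.0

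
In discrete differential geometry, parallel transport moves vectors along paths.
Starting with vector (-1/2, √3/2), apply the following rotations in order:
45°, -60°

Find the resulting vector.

Total rotation: 45° + (-60°) = -15°. Final vector: (-0.2588, 0.9659)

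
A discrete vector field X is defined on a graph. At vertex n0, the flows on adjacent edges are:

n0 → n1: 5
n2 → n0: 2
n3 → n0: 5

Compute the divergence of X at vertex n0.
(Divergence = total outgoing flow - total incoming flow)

Divergence = sum of outgoing flows = 5 + (-2) + (-5) = -2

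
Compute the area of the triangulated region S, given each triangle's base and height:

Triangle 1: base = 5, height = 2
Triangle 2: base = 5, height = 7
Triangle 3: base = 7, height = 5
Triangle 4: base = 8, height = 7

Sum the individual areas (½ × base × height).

(1/2)×5×2 + (1/2)×5×7 + (1/2)×7×5 + (1/2)×8×7 = 68.0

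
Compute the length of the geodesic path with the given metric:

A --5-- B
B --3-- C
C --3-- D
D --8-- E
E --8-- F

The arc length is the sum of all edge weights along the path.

Arc length = 5 + 3 + 3 + 8 + 8 = 27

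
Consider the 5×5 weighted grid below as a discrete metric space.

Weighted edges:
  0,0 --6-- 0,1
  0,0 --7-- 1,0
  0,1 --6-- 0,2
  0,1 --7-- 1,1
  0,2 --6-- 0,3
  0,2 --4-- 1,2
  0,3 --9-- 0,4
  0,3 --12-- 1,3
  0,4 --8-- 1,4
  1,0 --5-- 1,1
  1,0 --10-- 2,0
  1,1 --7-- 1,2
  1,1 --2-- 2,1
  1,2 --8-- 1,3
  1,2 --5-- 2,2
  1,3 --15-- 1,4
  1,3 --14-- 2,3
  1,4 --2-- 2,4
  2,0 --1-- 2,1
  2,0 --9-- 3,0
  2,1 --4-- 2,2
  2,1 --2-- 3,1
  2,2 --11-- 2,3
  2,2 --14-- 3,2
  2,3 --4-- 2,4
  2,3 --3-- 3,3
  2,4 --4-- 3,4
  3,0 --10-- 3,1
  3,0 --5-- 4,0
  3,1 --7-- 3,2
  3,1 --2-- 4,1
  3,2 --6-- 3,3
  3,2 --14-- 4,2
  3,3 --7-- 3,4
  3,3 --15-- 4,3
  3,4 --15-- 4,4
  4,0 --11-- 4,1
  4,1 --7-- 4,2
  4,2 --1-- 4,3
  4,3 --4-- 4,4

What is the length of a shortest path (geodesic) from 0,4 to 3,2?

Shortest path: 0,4 → 1,4 → 2,4 → 2,3 → 3,3 → 3,2, total weight = 23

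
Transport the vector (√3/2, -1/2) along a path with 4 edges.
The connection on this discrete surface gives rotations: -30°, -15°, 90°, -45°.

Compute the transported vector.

Total rotation: (-30°) + (-15°) + 90° + (-45°) = 0°. Final vector: (0.8660, -0.5000)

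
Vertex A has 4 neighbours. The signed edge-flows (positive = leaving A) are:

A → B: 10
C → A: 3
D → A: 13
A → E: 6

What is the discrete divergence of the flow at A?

Divergence = sum of outgoing flows = 10 + (-3) + (-13) + 6 = 0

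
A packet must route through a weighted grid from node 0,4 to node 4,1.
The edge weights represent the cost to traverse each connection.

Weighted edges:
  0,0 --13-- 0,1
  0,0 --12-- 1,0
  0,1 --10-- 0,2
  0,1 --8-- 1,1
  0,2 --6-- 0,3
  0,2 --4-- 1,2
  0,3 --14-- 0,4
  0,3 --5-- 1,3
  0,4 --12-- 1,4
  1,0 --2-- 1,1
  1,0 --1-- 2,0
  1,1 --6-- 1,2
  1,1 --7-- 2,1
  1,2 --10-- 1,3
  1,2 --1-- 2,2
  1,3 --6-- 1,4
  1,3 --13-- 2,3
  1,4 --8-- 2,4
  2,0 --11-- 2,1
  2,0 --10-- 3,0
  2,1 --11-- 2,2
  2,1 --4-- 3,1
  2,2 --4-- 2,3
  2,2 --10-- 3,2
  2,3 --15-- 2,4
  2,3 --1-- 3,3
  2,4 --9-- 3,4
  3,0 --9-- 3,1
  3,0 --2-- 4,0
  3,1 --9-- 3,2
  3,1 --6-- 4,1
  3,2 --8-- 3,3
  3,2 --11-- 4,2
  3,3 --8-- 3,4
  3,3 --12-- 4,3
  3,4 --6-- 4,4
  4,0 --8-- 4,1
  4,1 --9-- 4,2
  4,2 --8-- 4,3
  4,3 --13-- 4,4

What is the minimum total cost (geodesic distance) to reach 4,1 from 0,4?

Shortest path: 0,4 → 0,3 → 0,2 → 1,2 → 2,2 → 2,1 → 3,1 → 4,1, total weight = 46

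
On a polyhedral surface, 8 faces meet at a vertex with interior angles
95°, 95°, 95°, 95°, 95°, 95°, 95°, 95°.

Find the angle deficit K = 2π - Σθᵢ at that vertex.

Sum of angles = 760°. K = 360° - 760° = -400°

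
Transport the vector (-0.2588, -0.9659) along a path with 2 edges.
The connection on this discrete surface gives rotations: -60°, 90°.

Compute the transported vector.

Total rotation: (-60°) + 90° = 30°. Final vector: (0.2588, -0.9659)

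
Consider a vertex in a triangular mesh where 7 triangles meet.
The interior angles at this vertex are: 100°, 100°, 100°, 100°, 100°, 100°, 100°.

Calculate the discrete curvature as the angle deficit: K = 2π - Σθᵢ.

Sum of angles = 700°. K = 360° - 700° = -340° = -17π/9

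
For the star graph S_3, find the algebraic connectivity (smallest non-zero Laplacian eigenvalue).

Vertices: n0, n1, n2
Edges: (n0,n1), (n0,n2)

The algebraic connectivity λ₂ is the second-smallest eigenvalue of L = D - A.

The star S_3 is the complete bipartite graph K_{1,2} (one hub of degree 2, 2 leaves of degree 1). The Laplacian spectrum of K_{p,q} is 0, p (multiplicity q−1), q (multiplicity p−1), p+q. With p = 1, q = 2: 0 once, 1 with multiplicity 1, and 3 once. (Check: trace L = sum of degrees = 4 = 1·1 + 3.)
Laplacian eigenvalues: [0.0, 1.0, 3.0]. Algebraic connectivity (smallest non-zero eigenvalue) = 1.0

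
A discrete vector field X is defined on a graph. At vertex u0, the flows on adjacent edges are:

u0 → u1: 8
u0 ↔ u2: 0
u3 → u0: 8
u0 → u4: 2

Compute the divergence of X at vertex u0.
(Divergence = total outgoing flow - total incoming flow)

Divergence = sum of outgoing flows = 8 + 0 + (-8) + 2 = 2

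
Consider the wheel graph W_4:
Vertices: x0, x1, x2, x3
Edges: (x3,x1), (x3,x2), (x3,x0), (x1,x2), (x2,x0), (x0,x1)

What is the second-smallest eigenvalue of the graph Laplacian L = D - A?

The wheel W_4 is the join K_1 ∨ C_3 (a hub joined to every vertex of a cycle of length 3). For a join G ∨ H (G on p vertices, H on q vertices) the Laplacian spectrum is 0, p+q, the eigenvalues of L(G) other than one 0 each shifted by +q, and the eigenvalues of L(H) other than one 0 each shifted by +p. With G = K_1 (p = 1, nothing left after dropping its 0) and H = C_3 (q = 3, eigenvalues 2 − 2cos(2πk/3), k = 0, …, 2; drop k = 0), the spectrum of W_4 is 0, 4, and 1 + (2 − 2cos(2πk/3)) = 3 − 2cos(2πk/3) for k = 1, …, 2:
k=1: 3 − 2cos(2π/3) = 4.0; k=2: 3 − 2cos(4π/3) = 4.0.
Laplacian eigenvalues: [0.0, 4.0, 4.0, 4.0]. Algebraic connectivity (smallest non-zero eigenvalue) = 4.0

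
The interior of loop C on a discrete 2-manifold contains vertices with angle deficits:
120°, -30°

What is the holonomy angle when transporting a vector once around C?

Holonomy = total enclosed curvature = 120° + (-30°) = 90°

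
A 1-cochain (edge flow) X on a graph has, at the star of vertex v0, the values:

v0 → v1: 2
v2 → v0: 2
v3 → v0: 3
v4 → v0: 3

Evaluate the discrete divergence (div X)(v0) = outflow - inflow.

Divergence = sum of outgoing flows = 2 + (-2) + (-3) + (-3) = -6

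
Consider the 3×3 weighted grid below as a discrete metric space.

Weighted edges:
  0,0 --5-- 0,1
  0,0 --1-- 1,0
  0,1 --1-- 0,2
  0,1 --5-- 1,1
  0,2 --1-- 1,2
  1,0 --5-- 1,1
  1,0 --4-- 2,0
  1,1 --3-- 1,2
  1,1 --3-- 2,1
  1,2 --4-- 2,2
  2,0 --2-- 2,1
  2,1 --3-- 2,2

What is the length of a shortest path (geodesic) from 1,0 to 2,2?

Shortest path: 1,0 → 2,0 → 2,1 → 2,2, total weight = 9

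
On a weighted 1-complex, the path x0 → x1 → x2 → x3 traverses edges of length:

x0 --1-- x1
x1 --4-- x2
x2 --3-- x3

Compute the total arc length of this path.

Arc length = 1 + 4 + 3 = 8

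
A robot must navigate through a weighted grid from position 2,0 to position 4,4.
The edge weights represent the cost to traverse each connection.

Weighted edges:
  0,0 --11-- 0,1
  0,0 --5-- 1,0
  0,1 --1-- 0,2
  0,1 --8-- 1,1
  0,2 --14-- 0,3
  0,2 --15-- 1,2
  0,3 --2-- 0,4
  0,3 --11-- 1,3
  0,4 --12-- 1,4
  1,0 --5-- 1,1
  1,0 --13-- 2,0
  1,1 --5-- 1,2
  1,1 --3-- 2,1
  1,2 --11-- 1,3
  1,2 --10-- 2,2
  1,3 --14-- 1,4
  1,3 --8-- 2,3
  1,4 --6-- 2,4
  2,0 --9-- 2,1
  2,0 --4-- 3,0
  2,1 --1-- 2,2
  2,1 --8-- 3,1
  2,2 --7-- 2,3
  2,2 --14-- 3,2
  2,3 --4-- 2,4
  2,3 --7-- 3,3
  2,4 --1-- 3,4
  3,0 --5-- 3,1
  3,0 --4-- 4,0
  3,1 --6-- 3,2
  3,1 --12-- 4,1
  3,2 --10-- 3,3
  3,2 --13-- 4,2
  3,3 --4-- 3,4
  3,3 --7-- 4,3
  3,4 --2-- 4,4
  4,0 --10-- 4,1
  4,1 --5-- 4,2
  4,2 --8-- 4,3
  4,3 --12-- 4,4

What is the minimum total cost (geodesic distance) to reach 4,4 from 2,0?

Shortest path: 2,0 → 2,1 → 2,2 → 2,3 → 2,4 → 3,4 → 4,4, total weight = 24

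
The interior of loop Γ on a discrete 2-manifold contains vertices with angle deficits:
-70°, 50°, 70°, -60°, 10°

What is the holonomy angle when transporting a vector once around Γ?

Holonomy = total enclosed curvature = (-70°) + 50° + 70° + (-60°) + 10° = 0°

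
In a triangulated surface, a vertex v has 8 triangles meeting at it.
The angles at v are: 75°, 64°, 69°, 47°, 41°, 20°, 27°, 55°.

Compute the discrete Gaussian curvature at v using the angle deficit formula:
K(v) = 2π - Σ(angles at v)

Sum of angles = 398°. K = 360° - 398° = -38° = -19π/90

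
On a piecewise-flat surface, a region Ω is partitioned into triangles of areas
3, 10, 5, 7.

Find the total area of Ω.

3 + 10 + 5 + 7 = 25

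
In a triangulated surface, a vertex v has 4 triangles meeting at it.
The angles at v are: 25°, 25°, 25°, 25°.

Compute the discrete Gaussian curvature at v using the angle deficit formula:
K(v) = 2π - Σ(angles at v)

Sum of angles = 100°. K = 360° - 100° = 260° = 13π/9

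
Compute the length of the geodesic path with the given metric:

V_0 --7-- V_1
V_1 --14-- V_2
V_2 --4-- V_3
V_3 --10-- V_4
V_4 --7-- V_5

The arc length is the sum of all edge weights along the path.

Arc length = 7 + 14 + 4 + 10 + 7 = 42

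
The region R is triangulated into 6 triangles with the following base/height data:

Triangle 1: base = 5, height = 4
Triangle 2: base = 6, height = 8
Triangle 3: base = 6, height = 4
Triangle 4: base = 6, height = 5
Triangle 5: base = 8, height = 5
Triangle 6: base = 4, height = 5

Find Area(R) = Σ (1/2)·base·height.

(1/2)×5×4 + (1/2)×6×8 + (1/2)×6×4 + (1/2)×6×5 + (1/2)×8×5 + (1/2)×4×5 = 91.0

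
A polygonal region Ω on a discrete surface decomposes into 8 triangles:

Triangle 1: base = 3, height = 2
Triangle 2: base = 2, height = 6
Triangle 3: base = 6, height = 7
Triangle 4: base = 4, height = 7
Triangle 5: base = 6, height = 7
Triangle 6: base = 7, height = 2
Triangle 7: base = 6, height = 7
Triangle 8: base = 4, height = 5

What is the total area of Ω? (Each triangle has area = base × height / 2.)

(1/2)×3×2 + (1/2)×2×6 + (1/2)×6×7 + (1/2)×4×7 + (1/2)×6×7 + (1/2)×7×2 + (1/2)×6×7 + (1/2)×4×5 = 103.0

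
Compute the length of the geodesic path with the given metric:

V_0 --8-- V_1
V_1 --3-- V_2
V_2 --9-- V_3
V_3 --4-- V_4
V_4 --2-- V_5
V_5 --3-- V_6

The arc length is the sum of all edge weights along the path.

Arc length = 8 + 3 + 9 + 4 + 2 + 3 = 29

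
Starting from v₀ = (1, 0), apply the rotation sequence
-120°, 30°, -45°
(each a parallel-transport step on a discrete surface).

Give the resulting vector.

Total rotation: (-120°) + 30° + (-45°) = -135°. Final vector: (-0.7071, -0.7071)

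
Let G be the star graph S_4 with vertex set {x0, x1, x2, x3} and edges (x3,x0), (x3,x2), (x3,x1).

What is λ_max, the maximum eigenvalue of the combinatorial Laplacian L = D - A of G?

The star S_4 is the complete bipartite graph K_{1,3} (one hub of degree 3, 3 leaves of degree 1). The Laplacian spectrum of K_{p,q} is 0, p (multiplicity q−1), q (multiplicity p−1), p+q. With p = 1, q = 3: 0 once, 1 with multiplicity 2, and 4 once. (Check: trace L = sum of degrees = 6 = 2·1 + 4.)
Laplacian eigenvalues: [0.0, 1.0, 1.0, 4.0]. Largest eigenvalue (spectral radius) = 4.0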